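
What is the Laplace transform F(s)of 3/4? 3/(4 * s)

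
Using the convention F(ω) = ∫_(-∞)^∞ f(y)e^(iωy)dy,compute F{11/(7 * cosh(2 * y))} 11 * pi/(14 * cosh(pi * ω/4))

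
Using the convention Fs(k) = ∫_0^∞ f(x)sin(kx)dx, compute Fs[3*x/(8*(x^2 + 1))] 3*pi*exp(-k)/16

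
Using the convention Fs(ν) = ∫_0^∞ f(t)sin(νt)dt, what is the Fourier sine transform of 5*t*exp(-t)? 10*ν/(ν^2 + 1)^2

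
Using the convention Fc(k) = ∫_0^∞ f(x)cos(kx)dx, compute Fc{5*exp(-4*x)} 20/(k^2 + 16)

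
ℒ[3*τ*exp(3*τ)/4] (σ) 3/(4*(σ - 3)^2)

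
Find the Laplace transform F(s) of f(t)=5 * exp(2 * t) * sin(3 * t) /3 5/((s - 2) ^2 + 9) 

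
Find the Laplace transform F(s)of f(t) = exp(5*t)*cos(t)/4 (s - 5)/(4*((s - 5)^2+1))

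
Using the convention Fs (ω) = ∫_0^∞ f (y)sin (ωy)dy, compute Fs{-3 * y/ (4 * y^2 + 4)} -3 * pi * exp (-ω)/8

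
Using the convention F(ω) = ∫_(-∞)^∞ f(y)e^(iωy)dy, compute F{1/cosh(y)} pi/cosh(pi * ω/2)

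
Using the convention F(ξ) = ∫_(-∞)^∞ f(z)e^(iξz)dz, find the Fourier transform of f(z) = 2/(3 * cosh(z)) 2 * pi/(3 * cosh(pi * ξ/2))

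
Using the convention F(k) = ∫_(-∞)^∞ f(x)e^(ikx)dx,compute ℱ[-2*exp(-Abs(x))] -4/(k^2 + 1)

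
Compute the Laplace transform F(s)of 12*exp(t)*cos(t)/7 12*(s - 1)/(7*((s - 1)^2 + 1))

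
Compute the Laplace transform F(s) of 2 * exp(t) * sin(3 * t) 6/((s - 1) ^2 + 9) 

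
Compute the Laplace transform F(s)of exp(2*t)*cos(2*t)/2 (s - 2)/(2*((s - 2)^2 + 4))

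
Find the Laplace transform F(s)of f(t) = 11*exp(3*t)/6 11/(6*(s - 3))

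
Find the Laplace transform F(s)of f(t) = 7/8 7/(8*s)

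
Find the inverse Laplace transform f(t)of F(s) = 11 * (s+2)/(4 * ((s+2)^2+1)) 11 * exp(-2 * t) * cos(t)/4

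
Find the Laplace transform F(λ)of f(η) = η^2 2/λ^3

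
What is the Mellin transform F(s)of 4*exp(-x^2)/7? 2*gamma(s/2)/7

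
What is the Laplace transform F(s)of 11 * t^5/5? 264/s^6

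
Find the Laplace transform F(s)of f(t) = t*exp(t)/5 1/(5*(s - 1)^2)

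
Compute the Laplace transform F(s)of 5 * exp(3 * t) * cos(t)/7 5 * (s - 3)/(7 * ((s - 3)^2 + 1))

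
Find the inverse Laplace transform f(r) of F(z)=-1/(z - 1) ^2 -r*exp(r) 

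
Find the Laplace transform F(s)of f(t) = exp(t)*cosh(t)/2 (s - 1)/(2*s*(s - 2))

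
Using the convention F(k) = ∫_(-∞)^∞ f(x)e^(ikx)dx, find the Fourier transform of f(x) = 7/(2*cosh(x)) 7*pi/(2*cosh(pi*k/2))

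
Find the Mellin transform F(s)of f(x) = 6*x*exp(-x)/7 6*gamma(s+1)/7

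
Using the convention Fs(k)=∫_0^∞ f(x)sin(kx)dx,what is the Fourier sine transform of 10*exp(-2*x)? 10*k/(k^2 + 4)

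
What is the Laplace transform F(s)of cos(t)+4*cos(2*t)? 4*s/(s^2+4)+s/(s^2+1)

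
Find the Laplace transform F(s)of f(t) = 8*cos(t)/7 8*s/(7*(s^2 + 1))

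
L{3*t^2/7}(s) 6/(7*s^3)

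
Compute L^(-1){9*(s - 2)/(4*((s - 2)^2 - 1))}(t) 9*exp(2*t)*cosh(t)/4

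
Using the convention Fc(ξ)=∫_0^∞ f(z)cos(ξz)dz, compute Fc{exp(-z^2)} sqrt(pi)*exp(-ξ^2/4)/2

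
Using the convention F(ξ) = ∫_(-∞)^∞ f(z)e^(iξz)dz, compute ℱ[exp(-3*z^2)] sqrt(3)*sqrt(pi)*exp(-ξ^2/12)/3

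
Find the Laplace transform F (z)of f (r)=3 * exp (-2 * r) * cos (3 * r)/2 3 * (z + 2)/ (2 * ( (z + 2)^2 + 9))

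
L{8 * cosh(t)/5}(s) 8 * s/(5 * (s^2 - 1))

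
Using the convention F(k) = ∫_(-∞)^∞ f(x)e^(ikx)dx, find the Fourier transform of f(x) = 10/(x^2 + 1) 10 * pi * exp(-Abs(k))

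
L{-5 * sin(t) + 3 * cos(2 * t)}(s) 3 * s/(s^2 + 4) - 5/(s^2 + 1)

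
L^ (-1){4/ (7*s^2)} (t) 4*t/7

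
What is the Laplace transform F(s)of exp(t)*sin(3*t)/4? 3/(4*((s - 1)^2 + 9))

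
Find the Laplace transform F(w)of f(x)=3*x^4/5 72/(5*w^5)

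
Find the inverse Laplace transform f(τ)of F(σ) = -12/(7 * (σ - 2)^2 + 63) -4 * exp(2 * τ) * sin(3 * τ)/7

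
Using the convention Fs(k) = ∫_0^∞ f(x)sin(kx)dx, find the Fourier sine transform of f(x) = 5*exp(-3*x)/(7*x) 5*atan(k/3)/7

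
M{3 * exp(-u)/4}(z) 3 * gamma(z)/4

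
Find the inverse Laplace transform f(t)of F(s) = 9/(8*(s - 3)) 9*exp(3*t)/8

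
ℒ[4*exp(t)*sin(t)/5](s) 4/(5*((s - 1)^2 + 1))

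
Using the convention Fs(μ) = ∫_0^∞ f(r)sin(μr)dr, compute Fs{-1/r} -pi/2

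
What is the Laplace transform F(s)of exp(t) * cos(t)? (s - 1)/((s - 1)^2 + 1)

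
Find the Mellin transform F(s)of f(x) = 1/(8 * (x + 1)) pi * csc(pi * s)/8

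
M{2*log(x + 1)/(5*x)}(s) -2*pi*csc(pi*s)/(5*s - 5)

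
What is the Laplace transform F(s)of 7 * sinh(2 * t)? 14/(s^2 - 4)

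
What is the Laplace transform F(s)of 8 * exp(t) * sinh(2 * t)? 16/((s - 1)^2 - 4)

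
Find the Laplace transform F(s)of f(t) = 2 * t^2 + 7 7/s + 4/s^3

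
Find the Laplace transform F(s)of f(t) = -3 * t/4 -3/(4 * s^2)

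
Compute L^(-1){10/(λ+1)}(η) 10 * exp(-η)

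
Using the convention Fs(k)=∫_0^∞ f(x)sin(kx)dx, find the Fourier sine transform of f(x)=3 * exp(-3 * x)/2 3 * k/(2 * (k^2+9))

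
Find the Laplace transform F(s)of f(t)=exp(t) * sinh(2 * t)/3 2/(3 * ((s - 1)^2 - 4))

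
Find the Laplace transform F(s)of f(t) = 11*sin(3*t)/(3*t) 11*atan(3/s)/3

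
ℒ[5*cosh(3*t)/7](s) 5*s/(7*(s^2 - 9))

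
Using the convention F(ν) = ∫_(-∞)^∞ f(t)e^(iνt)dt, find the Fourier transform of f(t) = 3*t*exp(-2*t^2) 3*sqrt(2)*I*sqrt(pi)*ν*exp(-ν^2/8)/8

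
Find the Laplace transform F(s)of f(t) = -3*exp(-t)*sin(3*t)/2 -9/(2*(s + 1)^2 + 18)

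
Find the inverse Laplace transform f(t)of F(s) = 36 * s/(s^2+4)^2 9 * t * sin(2 * t)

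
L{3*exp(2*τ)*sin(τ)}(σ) 3/((σ - 2)^2 + 1)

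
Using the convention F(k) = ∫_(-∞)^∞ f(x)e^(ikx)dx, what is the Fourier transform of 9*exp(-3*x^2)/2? 3*sqrt(3)*sqrt(pi)*exp(-k^2/12)/2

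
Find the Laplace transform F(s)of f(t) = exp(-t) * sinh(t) 1/(s * (s + 2))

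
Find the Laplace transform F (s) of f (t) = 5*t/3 5/ (3*s^2) 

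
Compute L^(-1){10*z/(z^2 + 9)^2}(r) 5*r*sin(3*r)/3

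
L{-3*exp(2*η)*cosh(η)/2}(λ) 3*(2 - λ)/(2*((λ - 2)^2 - 1))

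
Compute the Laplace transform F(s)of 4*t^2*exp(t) 8/(s - 1)^3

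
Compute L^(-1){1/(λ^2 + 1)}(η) sin(η)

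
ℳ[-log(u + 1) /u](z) pi*csc(pi*z) /(z - 1) 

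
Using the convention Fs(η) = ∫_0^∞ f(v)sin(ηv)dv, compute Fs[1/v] pi/2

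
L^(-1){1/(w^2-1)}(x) sinh(x)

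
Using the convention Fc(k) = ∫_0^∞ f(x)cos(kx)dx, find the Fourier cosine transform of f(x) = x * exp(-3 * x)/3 (9 - k^2)/(3 * (k^2+9)^2)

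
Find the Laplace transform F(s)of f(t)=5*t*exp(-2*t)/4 5/(4*(s+2)^2)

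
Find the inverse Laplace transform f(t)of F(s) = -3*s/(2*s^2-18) -3*cosh(3*t)/2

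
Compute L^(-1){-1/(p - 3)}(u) -exp(3 * u)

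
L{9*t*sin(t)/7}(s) 18*s/(7*(s^2 + 1)^2)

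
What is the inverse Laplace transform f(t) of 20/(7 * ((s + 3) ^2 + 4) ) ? 10 * exp(-3 * t) * sin(2 * t) /7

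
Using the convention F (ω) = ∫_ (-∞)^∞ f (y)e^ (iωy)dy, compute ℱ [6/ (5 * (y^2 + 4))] 3 * pi * exp (-2 * Abs (ω))/5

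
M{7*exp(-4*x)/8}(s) 7*gamma(s)/(8*2^(2*s))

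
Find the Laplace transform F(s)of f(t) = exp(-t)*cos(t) (s + 1)/((s + 1)^2 + 1)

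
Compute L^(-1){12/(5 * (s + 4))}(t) 12 * exp(-4 * t)/5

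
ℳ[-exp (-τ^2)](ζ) -gamma (ζ/2)/2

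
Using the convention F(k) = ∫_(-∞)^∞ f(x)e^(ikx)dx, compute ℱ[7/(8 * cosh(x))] 7 * pi/(8 * cosh(pi * k/2))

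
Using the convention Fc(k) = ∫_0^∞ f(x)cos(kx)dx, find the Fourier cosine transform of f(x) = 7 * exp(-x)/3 7/(3 * (k^2+1))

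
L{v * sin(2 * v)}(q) 4 * q/(q^2 + 4)^2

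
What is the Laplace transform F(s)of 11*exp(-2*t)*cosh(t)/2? 11*(s + 2)/(2*((s + 2)^2 - 1))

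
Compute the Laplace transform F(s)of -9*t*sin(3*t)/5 -54*s/(5*(s^2 + 9)^2)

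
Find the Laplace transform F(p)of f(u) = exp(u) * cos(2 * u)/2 (p - 1)/(2 * ((p - 1)^2 + 4))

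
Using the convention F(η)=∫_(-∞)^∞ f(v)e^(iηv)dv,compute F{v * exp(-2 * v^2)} sqrt(2) * I * sqrt(pi) * η * exp(-η^2/8)/8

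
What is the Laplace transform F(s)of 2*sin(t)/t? 2*atan(1/s)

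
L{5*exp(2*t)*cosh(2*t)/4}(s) 5*(s - 2)/(4*s*(s - 4))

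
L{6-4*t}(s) 6/s - 4/s^2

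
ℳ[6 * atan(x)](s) -3 * pi * sec(pi * s/2)/s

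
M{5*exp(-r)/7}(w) 5*gamma(w)/7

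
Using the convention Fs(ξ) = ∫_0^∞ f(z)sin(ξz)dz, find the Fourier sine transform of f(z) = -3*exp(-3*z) -3*ξ/(ξ^2 + 9)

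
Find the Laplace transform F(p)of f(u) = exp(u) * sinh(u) 1/(p * (p - 2))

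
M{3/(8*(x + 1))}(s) 3*pi*csc(pi*s)/8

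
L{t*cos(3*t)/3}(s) (s^2 - 9)/(3*(s^2 + 9)^2)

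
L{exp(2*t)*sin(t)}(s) 1/((s - 2)^2+1)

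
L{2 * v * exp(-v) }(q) 2/(q+1) ^2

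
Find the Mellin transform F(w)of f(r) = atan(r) -pi * sec(pi * w/2)/(2 * w)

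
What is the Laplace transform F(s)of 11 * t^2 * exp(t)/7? 22/(7 * (s - 1)^3)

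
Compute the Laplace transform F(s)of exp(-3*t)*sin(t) 1/((s + 3)^2 + 1)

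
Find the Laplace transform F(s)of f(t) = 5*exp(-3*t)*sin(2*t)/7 10/(7*((s + 3)^2 + 4))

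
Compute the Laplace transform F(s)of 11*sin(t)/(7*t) 11*atan(1/s)/7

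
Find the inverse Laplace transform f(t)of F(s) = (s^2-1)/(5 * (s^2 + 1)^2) t * cos(t)/5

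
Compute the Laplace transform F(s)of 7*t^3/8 21/(4*s^4)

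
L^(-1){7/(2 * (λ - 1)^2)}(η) 7 * η * exp(η)/2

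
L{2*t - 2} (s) 2/s^2 - 2/s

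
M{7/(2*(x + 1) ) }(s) 7*pi*csc(pi*s) /2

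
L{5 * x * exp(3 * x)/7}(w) 5/(7 * (w - 3)^2)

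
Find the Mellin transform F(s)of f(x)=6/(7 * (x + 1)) 6 * pi * csc(pi * s)/7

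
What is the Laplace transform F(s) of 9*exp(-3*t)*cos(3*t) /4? 9*(s + 3) /(4*((s + 3) ^2 + 9) ) 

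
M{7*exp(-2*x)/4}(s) 7*gamma(s)/(4*2^s)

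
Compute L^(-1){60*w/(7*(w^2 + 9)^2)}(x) 10*x*sin(3*x)/7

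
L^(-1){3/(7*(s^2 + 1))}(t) 3*sin(t)/7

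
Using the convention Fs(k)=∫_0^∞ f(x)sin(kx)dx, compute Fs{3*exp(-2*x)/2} 3*k/(2*(k^2 + 4))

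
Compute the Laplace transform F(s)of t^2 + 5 5/s + 2/s^3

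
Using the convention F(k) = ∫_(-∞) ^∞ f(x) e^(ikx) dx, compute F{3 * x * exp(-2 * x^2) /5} 3 * sqrt(2) * I * sqrt(pi) * k * exp(-k^2/8) /40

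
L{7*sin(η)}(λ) 7/(λ^2 + 1)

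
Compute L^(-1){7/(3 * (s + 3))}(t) 7 * exp(-3 * t)/3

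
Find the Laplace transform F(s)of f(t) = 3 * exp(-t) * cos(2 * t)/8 3 * (s+1)/(8 * ((s+1)^2+4))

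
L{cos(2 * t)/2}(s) s/(2 * (s^2 + 4))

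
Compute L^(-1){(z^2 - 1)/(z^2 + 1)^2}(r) r*cos(r)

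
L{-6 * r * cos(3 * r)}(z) 6 * (9 - z^2)/(z^2 + 9)^2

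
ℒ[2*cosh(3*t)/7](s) 2*s/(7*(s^2-9))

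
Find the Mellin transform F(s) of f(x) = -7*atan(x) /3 7*pi*sec(pi*s/2) /(6*s) 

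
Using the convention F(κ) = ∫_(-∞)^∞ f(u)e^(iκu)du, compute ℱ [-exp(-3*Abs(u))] -6/(κ^2+9)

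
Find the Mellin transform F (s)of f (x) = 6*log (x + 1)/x -6*pi*csc (pi*s)/ (s - 1)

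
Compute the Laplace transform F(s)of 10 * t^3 60/s^4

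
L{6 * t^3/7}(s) 36/(7 * s^4)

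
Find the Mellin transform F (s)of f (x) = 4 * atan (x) -2 * pi * sec (pi * s/2)/s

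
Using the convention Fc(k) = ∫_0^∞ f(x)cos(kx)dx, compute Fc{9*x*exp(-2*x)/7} 9*(4 - k^2)/(7*(k^2 + 4)^2)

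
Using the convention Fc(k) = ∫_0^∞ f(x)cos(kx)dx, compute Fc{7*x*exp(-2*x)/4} 7*(4 - k^2)/(4*(k^2 + 4)^2)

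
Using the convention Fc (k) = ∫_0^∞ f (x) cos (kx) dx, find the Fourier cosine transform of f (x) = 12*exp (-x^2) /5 6*sqrt (pi)*exp (-k^2/4) /5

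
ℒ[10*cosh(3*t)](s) 10*s/(s^2-9)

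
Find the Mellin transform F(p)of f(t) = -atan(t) pi*sec(pi*p/2)/(2*p)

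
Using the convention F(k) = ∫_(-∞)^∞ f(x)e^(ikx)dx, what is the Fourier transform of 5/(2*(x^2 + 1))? 5*pi*exp(-Abs(k))/2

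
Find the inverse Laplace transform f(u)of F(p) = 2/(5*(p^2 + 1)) 2*sin(u)/5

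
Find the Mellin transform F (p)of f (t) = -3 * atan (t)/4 3 * pi * sec (pi * p/2)/ (8 * p)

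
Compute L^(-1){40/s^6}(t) t^5/3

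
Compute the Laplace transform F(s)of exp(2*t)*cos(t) (s - 2)/((s - 2)^2 + 1)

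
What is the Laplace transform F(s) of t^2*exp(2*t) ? 2/(s - 2) ^3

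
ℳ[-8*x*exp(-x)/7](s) -8*gamma(s + 1)/7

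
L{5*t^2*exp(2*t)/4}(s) 5/(2*(s - 2)^3)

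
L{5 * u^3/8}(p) 15/(4 * p^4)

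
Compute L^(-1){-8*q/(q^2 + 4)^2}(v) -2*v*sin(2*v)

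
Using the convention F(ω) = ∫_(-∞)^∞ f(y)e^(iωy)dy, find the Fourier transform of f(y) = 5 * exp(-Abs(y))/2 5/(ω^2 + 1)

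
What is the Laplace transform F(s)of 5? 5/s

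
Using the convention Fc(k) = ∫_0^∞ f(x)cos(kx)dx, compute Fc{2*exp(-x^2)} sqrt(pi)*exp(-k^2/4)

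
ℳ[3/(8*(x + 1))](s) 3*pi*csc(pi*s)/8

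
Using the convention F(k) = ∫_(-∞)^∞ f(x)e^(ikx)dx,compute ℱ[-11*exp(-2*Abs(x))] -44/(k^2+4)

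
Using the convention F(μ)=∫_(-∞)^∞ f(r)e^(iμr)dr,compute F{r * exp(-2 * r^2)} sqrt(2) * I * sqrt(pi) * μ * exp(-μ^2/8)/8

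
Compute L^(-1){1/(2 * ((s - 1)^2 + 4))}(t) exp(t) * sin(2 * t)/4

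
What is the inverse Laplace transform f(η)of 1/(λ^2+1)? sin(η)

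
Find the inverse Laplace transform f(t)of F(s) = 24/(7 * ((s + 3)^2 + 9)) 8 * exp(-3 * t) * sin(3 * t)/7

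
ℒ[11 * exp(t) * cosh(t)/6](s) 11 * (s - 1)/(6 * s * (s - 2))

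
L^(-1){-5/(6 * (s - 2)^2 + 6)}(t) -5 * exp(2 * t) * sin(t)/6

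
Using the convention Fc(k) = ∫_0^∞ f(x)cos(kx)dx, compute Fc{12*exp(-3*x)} 36/(k^2 + 9)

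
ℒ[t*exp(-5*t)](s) (s+5)^(-2)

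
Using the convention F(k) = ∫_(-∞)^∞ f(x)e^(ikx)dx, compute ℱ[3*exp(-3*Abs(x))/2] 9/(k^2+9)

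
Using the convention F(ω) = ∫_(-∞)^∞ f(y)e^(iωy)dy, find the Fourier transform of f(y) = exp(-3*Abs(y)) 6/(ω^2+9)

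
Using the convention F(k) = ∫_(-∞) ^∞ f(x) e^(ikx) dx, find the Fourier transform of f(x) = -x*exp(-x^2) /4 -I*sqrt(pi)*k*exp(-k^2/4) /8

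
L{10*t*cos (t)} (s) 10*(s^2 - 1)/ (s^2 + 1)^2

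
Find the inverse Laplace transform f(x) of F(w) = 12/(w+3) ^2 12*x*exp(-3*x) 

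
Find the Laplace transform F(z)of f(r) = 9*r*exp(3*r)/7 9/(7*(z - 3)^2)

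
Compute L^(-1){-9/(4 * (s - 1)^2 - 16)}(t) -9 * exp(t) * sinh(2 * t)/8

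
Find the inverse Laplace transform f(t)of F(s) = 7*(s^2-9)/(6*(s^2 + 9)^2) 7*t*cos(3*t)/6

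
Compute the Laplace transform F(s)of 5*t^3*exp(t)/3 10/(s - 1)^4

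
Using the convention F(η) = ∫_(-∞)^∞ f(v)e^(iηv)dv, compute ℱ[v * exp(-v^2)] I * sqrt(pi) * η * exp(-η^2/4)/2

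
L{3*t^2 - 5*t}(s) 6/s^3 - 5/s^2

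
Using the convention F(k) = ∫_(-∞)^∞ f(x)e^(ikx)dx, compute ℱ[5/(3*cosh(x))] 5*pi/(3*cosh(pi*k/2))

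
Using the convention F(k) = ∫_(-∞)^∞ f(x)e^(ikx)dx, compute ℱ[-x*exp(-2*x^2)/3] -sqrt(2)*I*sqrt(pi)*k*exp(-k^2/8)/24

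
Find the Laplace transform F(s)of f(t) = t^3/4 3/(2 * s^4)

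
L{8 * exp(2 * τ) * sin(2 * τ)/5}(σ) 16/(5 * ((σ - 2)^2 + 4))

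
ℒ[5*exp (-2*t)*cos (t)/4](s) 5*(s + 2)/ (4*( (s + 2)^2 + 1))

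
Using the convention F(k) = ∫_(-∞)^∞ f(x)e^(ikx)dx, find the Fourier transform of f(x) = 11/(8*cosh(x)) 11*pi/(8*cosh(pi*k/2))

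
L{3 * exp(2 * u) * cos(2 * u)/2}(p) 3 * (p - 2)/(2 * ((p - 2)^2 + 4))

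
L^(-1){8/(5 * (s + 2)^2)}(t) 8 * t * exp(-2 * t)/5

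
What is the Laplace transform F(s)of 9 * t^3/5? 54/(5 * s^4)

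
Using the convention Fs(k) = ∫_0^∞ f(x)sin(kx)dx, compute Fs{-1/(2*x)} -pi/4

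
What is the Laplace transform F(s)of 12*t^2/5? 24/(5*s^3)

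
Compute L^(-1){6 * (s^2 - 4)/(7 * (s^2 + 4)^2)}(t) 6 * t * cos(2 * t)/7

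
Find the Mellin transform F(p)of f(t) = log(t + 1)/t -pi * csc(pi * p)/(p - 1)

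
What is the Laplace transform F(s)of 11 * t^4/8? 33/s^5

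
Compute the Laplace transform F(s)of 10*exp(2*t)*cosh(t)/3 10*(s - 2)/(3*((s - 2)^2 - 1))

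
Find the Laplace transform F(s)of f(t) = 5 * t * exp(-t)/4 5/(4 * (s + 1)^2)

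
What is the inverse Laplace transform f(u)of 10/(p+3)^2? 10*u*exp(-3*u)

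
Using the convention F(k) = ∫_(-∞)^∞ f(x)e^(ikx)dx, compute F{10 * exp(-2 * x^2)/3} 5 * sqrt(2) * sqrt(pi) * exp(-k^2/8)/3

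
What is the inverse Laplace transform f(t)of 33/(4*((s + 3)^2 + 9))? 11*exp(-3*t)*sin(3*t)/4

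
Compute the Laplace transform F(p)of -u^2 -2/p^3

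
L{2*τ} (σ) 2/σ^2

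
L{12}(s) 12/s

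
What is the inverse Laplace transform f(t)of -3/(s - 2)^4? -t^3*exp(2*t)/2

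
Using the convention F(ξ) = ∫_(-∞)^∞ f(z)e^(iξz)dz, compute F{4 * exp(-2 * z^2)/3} 2 * sqrt(2) * sqrt(pi) * exp(-ξ^2/8)/3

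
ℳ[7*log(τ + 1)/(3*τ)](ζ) -7*pi*csc(pi*ζ)/(3*ζ - 3)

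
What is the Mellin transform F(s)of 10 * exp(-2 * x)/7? 10 * gamma(s)/(7 * 2^s)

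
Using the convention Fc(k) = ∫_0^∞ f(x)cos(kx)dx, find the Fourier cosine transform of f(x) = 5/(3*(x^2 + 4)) 5*pi*exp(-2*k)/12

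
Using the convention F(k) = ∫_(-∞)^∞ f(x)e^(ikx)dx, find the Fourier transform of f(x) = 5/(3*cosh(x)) 5*pi/(3*cosh(pi*k/2))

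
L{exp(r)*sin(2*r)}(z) 2/((z - 1)^2 + 4)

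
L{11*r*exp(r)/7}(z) 11/(7*(z - 1)^2)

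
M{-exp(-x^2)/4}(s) -gamma(s/2)/8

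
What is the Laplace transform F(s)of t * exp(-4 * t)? (s+4)^(-2)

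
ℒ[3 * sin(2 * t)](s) 6/(s^2+4) 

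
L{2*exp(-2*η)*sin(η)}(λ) 2/((λ + 2)^2 + 1)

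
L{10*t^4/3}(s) 80/s^5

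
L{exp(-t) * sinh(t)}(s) 1/(s * (s+2))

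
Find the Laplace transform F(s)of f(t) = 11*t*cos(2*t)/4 11*(s^2-4)/(4*(s^2 + 4)^2)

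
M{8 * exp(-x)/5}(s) 8 * gamma(s)/5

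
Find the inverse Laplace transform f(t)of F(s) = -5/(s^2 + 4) -5 * sin(2 * t)/2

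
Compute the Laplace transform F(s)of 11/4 11/(4*s)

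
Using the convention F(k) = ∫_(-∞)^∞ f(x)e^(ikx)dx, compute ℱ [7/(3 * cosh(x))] 7 * pi/(3 * cosh(pi * k/2))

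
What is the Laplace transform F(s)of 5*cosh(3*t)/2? 5*s/(2*(s^2 - 9))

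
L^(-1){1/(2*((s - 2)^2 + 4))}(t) exp(2*t)*sin(2*t)/4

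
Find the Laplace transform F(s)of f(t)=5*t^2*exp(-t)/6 5/(3*(s + 1)^3)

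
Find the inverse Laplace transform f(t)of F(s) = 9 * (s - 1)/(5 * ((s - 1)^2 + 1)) 9 * exp(t) * cos(t)/5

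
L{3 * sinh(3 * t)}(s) 9/(s^2 - 9)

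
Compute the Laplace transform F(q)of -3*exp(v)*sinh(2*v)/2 -3/((q - 1)^2-4)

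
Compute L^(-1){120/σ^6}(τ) τ^5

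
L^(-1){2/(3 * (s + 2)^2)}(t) 2 * t * exp(-2 * t)/3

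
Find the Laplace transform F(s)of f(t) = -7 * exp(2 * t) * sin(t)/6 -7/(6 * (s - 2)^2 + 6)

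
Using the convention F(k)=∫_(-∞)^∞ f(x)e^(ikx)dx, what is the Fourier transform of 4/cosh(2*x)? 2*pi/cosh(pi*k/4)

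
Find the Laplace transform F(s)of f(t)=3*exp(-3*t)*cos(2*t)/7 3*(s + 3)/(7*((s + 3)^2 + 4))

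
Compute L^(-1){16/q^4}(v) 8 * v^3/3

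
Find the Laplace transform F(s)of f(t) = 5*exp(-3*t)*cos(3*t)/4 5*(s+3)/(4*((s+3)^2+9))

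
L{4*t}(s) 4/s^2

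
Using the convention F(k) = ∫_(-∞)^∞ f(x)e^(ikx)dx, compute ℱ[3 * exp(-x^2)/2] 3 * sqrt(pi) * exp(-k^2/4)/2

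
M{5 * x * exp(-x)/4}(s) 5 * gamma(s + 1)/4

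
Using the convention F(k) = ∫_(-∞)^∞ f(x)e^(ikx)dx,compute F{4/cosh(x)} 4*pi/cosh(pi*k/2)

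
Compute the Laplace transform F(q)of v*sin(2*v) 4*q/(q^2 + 4)^2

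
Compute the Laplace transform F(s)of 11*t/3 11/(3*s^2)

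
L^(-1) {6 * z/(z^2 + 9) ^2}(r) r * sin(3 * r) 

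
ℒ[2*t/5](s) 2/(5*s^2)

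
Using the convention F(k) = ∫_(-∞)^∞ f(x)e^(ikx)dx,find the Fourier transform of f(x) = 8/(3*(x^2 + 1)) 8*pi*exp(-Abs(k))/3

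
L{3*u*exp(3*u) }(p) 3/(p - 3) ^2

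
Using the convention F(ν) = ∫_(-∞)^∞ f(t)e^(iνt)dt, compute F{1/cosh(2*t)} pi/(2*cosh(pi*ν/4))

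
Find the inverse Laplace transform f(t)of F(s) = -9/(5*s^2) -9*t/5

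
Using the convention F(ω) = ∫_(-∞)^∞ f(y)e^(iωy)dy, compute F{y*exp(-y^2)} I*sqrt(pi)*ω*exp(-ω^2/4)/2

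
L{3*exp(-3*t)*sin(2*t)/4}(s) 3/(2*((s + 3)^2 + 4))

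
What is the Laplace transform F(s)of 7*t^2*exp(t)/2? 7/(s - 1)^3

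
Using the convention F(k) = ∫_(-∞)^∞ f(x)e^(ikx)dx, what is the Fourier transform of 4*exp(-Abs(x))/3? 8/(3*(k^2+1))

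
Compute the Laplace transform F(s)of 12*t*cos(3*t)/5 12*(s^2-9)/(5*(s^2+9)^2)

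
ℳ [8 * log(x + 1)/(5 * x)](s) -8 * pi * csc(pi * s)/(5 * s - 5)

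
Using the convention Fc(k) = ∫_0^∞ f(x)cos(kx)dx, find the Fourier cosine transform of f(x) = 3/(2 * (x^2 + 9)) pi * exp(-3 * k)/4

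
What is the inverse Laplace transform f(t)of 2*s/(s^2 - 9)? 2*cosh(3*t)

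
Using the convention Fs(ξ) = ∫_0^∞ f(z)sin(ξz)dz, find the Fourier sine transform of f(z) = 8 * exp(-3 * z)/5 8 * ξ/(5 * (ξ^2 + 9))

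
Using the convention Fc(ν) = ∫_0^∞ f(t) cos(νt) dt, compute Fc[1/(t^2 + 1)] pi * exp(-ν) /2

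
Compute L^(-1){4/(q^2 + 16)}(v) sin(4*v)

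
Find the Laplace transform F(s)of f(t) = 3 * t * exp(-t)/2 3/(2 * (s + 1)^2)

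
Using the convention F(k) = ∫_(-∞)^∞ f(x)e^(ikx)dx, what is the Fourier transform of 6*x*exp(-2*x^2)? 3*sqrt(2)*I*sqrt(pi)*k*exp(-k^2/8)/4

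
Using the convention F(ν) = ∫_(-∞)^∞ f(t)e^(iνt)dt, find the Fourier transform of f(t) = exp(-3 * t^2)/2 sqrt(3) * sqrt(pi) * exp(-ν^2/12)/6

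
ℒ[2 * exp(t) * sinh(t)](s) 2/(s * (s - 2))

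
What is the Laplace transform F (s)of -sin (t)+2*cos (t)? 2*s/ (s^2+1) - 1/ (s^2+1)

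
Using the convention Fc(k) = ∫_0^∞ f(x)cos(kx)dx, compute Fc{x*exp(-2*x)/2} (4 - k^2)/(2*(k^2 + 4)^2)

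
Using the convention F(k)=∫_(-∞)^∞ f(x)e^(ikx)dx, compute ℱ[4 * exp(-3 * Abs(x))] 24/(k^2 + 9)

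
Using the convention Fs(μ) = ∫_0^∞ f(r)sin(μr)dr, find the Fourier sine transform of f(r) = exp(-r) μ/(μ^2 + 1)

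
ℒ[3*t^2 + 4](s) 6/s^3 + 4/s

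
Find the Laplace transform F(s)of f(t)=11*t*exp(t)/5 11/(5*(s - 1)^2)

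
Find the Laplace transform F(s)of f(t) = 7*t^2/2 7/s^3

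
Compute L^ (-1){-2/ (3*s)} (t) -2/3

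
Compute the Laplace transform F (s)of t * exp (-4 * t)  (s+4)^ (-2)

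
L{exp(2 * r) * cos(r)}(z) (z - 2)/((z - 2)^2+1)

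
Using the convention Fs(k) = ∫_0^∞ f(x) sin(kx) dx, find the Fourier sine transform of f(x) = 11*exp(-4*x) 11*k/(k^2 + 16) 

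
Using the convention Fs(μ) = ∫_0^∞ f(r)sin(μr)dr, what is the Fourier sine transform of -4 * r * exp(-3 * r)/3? -8 * μ/(μ^2 + 9)^2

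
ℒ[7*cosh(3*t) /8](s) 7*s/(8*(s^2 - 9) ) 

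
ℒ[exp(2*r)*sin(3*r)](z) 3/((z - 2)^2 + 9)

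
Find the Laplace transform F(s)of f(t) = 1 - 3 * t 1/s - 3/s^2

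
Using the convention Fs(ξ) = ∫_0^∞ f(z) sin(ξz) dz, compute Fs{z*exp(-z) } 2*ξ/(ξ^2 + 1) ^2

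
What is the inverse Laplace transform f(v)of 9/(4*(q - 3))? 9*exp(3*v)/4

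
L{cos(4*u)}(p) p/(p^2 + 16)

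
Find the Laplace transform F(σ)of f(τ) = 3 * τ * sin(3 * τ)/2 9 * σ/(σ^2 + 9)^2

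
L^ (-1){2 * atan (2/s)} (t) 2 * sin (2 * t)/t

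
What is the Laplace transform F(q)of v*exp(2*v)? (q - 2)^(-2)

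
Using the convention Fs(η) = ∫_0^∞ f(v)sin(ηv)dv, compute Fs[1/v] pi/2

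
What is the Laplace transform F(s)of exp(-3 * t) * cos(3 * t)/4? (s + 3)/(4 * ((s + 3)^2 + 9))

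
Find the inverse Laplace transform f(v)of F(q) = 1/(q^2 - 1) sinh(v)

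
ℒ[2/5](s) 2/(5*s)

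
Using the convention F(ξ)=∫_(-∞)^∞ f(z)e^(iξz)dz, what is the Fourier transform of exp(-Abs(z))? 2/(ξ^2 + 1)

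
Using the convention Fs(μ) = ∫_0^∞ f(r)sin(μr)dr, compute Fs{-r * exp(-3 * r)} -6 * μ/(μ^2 + 9)^2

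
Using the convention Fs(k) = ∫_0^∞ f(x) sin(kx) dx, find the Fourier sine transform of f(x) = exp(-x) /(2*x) atan(k) /2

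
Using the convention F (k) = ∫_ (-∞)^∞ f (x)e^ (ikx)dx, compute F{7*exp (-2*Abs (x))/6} 14/ (3*(k^2 + 4))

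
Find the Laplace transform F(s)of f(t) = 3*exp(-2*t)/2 3/(2*(s + 2))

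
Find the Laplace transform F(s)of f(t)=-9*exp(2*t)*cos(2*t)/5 9*(2 - s)/(5*((s - 2)^2 + 4))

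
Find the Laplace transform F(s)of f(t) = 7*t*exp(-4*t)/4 7/(4*(s + 4)^2)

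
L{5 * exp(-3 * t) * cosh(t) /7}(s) 5 * (s + 3) /(7 * ((s + 3) ^2-1) ) 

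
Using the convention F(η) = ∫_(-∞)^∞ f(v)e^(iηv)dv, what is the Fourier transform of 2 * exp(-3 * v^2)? 2 * sqrt(3) * sqrt(pi) * exp(-η^2/12)/3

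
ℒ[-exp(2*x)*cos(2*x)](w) (2 - w)/((w - 2)^2 + 4)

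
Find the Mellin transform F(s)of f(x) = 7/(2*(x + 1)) 7*pi*csc(pi*s)/2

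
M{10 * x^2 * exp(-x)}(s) 10 * gamma(s + 2)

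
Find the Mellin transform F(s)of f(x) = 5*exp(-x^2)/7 5*gamma(s/2)/14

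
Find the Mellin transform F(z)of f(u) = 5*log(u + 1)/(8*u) -5*pi*csc(pi*z)/(8*z - 8)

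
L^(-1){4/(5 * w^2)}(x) 4 * x/5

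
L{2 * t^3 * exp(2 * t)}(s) 12/(s - 2)^4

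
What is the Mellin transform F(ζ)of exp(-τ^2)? gamma(ζ/2)/2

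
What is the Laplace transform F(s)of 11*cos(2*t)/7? 11*s/(7*(s^2 + 4))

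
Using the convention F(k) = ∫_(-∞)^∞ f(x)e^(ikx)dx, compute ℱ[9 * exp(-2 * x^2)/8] 9 * sqrt(2) * sqrt(pi) * exp(-k^2/8)/16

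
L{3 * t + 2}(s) 2/s + 3/s^2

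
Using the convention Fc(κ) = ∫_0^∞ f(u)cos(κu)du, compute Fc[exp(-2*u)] 2/(κ^2 + 4)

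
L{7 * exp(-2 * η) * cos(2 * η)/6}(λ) 7 * (λ + 2)/(6 * ((λ + 2)^2 + 4))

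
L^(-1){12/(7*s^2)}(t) 12*t/7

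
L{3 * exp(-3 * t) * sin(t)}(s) 3/((s + 3)^2 + 1)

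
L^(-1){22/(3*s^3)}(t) 11*t^2/3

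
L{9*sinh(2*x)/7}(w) 18/(7*(w^2 - 4))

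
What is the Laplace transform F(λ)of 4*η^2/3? 8/(3*λ^3)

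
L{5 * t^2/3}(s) 10/(3 * s^3)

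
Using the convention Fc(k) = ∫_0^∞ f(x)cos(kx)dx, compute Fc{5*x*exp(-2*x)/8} 5*(4 - k^2)/(8*(k^2 + 4)^2)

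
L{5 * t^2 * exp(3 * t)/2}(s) 5/(s - 3)^3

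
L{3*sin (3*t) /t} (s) 3*atan (3/s) 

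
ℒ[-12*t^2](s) -24/s^3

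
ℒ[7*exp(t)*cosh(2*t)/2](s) 7*(s - 1)/(2*((s - 1)^2 - 4))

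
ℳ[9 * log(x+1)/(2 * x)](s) -9 * pi * csc(pi * s)/(2 * s - 2)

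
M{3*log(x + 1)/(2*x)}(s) -3*pi*csc(pi*s)/(2*s - 2)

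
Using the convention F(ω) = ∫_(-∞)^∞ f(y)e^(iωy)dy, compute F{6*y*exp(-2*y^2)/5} 3*sqrt(2)*I*sqrt(pi)*ω*exp(-ω^2/8)/20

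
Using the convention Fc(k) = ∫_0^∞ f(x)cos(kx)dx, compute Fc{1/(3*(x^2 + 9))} pi*exp(-3*k)/18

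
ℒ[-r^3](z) -6/z^4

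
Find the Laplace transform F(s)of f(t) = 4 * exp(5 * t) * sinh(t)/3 4/(3 * ((s - 5)^2 - 1))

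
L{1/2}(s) 1/(2 * s)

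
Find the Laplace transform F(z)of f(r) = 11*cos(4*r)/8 11*z/(8*(z^2 + 16))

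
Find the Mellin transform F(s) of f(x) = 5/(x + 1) 5 * pi * csc(pi * s) 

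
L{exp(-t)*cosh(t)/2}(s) (s + 1)/(2*s*(s + 2))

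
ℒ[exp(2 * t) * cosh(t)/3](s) (s - 2)/(3 * ((s - 2)^2 - 1))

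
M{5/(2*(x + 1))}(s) 5*pi*csc(pi*s)/2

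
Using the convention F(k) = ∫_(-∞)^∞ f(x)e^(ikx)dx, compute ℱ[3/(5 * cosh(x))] 3 * pi/(5 * cosh(pi * k/2))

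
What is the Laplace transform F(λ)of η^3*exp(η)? 6/(λ - 1)^4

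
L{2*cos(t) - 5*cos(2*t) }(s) 2*s/(s^2 + 1) - 5*s/(s^2 + 4) 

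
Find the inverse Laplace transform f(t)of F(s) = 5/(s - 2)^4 5*t^3*exp(2*t)/6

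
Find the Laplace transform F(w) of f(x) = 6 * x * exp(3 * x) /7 6/(7 * (w - 3) ^2) 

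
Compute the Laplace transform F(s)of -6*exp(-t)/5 -6/(5*s + 5)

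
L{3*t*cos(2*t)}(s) 3*(s^2 - 4)/(s^2 + 4)^2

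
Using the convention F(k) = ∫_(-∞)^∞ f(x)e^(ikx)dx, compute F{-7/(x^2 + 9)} -7*pi*exp(-3*Abs(k))/3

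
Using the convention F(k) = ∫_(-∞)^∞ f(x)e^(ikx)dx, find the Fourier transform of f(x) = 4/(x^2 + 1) 4 * pi * exp(-Abs(k))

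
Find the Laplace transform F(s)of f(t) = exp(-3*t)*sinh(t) 1/((s+3)^2 - 1)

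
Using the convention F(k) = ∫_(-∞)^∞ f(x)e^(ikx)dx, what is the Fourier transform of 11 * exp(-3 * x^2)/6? 11 * sqrt(3) * sqrt(pi) * exp(-k^2/12)/18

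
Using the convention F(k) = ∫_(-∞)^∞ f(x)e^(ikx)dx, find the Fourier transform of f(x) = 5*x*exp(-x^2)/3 5*I*sqrt(pi)*k*exp(-k^2/4)/6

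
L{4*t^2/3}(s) 8/(3*s^3)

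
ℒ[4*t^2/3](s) 8/(3*s^3)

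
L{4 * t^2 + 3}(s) 8/s^3 + 3/s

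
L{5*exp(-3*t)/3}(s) 5/(3*(s + 3))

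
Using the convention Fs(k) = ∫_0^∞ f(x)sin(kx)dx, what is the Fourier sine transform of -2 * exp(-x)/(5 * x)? -2 * atan(k)/5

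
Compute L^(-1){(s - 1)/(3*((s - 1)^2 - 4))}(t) exp(t)*cosh(2*t)/3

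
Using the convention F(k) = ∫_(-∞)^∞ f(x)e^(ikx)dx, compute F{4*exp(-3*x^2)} 4*sqrt(3)*sqrt(pi)*exp(-k^2/12)/3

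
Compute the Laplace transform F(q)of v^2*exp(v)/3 2/(3*(q - 1)^3)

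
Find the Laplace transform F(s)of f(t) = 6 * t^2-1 12/s^3-1/s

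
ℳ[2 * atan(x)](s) -pi * sec(pi * s/2)/s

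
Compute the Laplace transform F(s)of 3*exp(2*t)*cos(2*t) 3*(s - 2)/((s - 2)^2 + 4)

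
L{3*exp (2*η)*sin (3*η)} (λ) 9/ ( (λ - 2)^2 + 9)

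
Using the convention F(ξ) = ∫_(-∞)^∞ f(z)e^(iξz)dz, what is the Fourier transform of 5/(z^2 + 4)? 5*pi*exp(-2*Abs(ξ))/2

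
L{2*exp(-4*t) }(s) 2/(s + 4) 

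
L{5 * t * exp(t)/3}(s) 5/(3 * (s - 1)^2)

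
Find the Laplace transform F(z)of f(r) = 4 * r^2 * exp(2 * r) 8/(z - 2)^3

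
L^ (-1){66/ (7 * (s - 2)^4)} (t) 11 * t^3 * exp (2 * t)/7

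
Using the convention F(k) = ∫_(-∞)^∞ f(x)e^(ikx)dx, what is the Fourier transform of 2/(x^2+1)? 2*pi*exp(-Abs(k))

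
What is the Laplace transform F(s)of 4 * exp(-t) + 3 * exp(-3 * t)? 3/(s + 3) + 4/(s + 1)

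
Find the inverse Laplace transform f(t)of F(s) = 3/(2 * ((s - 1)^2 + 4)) 3 * exp(t) * sin(2 * t)/4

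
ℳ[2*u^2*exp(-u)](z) 2*gamma(z + 2)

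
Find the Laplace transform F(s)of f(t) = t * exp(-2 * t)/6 1/(6 * (s + 2)^2)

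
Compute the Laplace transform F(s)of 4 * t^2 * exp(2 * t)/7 8/(7 * (s - 2)^3)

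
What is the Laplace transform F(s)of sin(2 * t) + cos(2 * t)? s/(s^2 + 4) + 2/(s^2 + 4)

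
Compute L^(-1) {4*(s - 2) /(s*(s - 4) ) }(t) 4*exp(2*t)*cosh(2*t) 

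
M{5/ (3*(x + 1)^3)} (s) 5*pi*(s - 2)*(s - 1)/ (6*sin (pi*s))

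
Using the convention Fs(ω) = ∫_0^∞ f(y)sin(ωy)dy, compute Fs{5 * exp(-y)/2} 5 * ω/(2 * (ω^2 + 1))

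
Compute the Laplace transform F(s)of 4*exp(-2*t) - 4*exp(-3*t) 4/(s + 2) - 4/(s + 3)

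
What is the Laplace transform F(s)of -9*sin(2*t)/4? -9/(2*s^2 + 8)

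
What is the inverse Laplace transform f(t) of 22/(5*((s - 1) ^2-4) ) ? 11*exp(t)*sinh(2*t) /5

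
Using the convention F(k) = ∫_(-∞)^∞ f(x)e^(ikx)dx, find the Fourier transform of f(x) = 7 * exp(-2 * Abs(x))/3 28/(3 * (k^2+4))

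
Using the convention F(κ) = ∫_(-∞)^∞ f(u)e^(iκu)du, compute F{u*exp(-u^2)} I*sqrt(pi)*κ*exp(-κ^2/4)/2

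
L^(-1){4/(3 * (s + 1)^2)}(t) 4 * t * exp(-t)/3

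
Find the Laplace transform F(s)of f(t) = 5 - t 5/s - 1/s^2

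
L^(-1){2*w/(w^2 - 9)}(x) 2*cosh(3*x)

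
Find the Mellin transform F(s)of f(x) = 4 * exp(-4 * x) 2^(2 - 2 * s) * gamma(s)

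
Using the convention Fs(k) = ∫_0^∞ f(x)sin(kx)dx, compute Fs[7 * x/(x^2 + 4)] 7 * pi * exp(-2 * k)/2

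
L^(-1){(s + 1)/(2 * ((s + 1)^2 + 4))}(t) exp(-t) * cos(2 * t)/2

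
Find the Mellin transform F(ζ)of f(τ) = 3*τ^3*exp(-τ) 3*gamma(ζ+3)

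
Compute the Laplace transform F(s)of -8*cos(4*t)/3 -8*s/(3*s^2 + 48)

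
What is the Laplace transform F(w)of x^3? 6/w^4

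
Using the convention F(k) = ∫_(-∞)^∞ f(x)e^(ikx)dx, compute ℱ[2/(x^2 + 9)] 2*pi*exp(-3*Abs(k))/3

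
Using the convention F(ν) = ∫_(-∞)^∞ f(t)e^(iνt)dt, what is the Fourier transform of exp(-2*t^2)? sqrt(2)*sqrt(pi)*exp(-ν^2/8)/2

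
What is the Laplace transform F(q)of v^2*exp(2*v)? 2/(q - 2)^3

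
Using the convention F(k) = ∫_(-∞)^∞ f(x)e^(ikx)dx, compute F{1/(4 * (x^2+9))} pi * exp(-3 * Abs(k))/12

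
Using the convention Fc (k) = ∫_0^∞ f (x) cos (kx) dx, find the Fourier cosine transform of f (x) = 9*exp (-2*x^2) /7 9*sqrt (2)*sqrt (pi)*exp (-k^2/8) /28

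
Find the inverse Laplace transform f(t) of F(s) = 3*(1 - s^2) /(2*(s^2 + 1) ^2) -3*t*cos(t) /2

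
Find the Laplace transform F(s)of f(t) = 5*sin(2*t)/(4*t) 5*atan(2/s)/4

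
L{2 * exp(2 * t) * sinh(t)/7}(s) 2/(7 * ((s - 2)^2 - 1))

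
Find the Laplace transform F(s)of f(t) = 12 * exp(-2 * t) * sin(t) 12/((s + 2)^2 + 1)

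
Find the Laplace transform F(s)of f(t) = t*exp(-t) (s+1)^(-2)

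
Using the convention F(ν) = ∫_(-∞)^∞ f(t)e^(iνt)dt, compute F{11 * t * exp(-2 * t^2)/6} 11 * sqrt(2) * I * sqrt(pi) * ν * exp(-ν^2/8)/48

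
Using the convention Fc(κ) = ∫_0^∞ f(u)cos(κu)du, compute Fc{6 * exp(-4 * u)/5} 24/(5 * (κ^2+16))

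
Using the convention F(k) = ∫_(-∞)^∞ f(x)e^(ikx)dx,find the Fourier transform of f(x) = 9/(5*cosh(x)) 9*pi/(5*cosh(pi*k/2))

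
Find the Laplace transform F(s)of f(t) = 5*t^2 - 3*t 10/s^3 - 3/s^2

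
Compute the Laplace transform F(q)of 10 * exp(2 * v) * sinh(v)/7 10/(7 * ((q - 2)^2 - 1))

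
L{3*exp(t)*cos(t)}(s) 3*(s - 1)/((s - 1)^2 + 1)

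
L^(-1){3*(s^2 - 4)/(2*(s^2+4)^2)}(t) 3*t*cos(2*t)/2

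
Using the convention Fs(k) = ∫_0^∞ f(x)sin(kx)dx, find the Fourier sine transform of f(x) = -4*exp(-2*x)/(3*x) -4*atan(k/2)/3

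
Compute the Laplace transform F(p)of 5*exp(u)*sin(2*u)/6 5/(3*((p - 1)^2 + 4))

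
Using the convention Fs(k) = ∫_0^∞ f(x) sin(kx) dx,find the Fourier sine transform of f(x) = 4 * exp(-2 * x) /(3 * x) 4 * atan(k/2) /3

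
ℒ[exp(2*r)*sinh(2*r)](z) 2/(z*(z - 4))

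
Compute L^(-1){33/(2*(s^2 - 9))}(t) 11*sinh(3*t)/2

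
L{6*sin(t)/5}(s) 6/(5*(s^2 + 1))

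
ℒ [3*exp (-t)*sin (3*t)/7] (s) 9/ (7*( (s + 1)^2 + 9))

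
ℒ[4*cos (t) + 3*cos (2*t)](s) 3*s/ (s^2 + 4) + 4*s/ (s^2 + 1)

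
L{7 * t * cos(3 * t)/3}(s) 7 * (s^2 - 9)/(3 * (s^2 + 9)^2)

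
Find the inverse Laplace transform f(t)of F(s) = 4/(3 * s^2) 4 * t/3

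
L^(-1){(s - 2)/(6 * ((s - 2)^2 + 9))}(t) exp(2 * t) * cos(3 * t)/6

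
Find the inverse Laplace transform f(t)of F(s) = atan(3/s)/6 sin(3 * t)/(6 * t)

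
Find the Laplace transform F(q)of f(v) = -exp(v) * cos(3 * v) (1 - q)/((q - 1)^2+9)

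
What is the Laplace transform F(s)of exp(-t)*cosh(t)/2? (s+1)/(2*s*(s+2))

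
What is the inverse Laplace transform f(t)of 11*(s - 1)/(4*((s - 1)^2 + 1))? 11*exp(t)*cos(t)/4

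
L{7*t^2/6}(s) 7/(3*s^3)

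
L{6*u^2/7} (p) 12/ (7*p^3)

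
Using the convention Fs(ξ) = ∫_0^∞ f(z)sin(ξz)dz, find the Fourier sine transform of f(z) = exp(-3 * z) ξ/(ξ^2 + 9)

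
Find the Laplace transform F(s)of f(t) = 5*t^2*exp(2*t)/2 5/(s - 2)^3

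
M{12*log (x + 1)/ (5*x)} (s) -12*pi*csc (pi*s)/ (5*s - 5)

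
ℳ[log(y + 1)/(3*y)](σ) -pi*csc(pi*σ)/(3*σ - 3)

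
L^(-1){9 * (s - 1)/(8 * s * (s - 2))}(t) 9 * exp(t) * cosh(t)/8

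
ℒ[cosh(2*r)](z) z/(z^2 - 4)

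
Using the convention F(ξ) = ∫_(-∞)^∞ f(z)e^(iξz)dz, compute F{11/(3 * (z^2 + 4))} 11 * pi * exp(-2 * Abs(ξ))/6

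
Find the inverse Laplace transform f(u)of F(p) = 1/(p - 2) exp(2*u)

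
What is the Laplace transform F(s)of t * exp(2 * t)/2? 1/(2 * (s - 2)^2)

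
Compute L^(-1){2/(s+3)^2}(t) 2*t*exp(-3*t)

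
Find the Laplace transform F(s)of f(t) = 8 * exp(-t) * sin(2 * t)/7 16/(7 * ((s + 1)^2 + 4))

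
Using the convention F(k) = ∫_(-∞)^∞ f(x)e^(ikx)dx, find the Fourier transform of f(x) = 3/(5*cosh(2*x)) 3*pi/(10*cosh(pi*k/4))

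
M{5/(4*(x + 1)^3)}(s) 5*pi*(s - 2)*(s - 1)/(8*sin(pi*s))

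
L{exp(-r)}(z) 1/(z + 1)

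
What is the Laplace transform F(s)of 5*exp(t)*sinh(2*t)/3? 10/(3*((s - 1)^2 - 4))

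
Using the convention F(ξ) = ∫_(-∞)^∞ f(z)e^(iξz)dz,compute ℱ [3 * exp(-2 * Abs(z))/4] 3/(ξ^2 + 4)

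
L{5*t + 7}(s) 7/s + 5/s^2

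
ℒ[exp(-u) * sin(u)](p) 1/((p + 1)^2 + 1)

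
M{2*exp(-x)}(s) 2*gamma(s)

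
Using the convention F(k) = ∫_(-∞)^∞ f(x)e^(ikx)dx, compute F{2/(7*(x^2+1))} 2*pi*exp(-Abs(k))/7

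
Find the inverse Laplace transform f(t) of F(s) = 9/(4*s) 9/4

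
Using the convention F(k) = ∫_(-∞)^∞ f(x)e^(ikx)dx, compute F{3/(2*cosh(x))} 3*pi/(2*cosh(pi*k/2))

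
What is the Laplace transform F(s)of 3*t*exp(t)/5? 3/(5*(s - 1)^2)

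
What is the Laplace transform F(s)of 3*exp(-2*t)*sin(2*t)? 6/((s + 2)^2 + 4)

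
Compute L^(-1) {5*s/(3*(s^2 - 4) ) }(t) 5*cosh(2*t) /3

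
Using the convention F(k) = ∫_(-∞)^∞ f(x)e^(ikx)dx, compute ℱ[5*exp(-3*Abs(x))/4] 15/(2*(k^2+9))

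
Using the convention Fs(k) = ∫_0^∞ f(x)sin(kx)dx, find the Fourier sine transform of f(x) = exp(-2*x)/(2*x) atan(k/2)/2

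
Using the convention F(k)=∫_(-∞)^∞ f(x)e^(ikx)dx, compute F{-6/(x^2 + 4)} -3*pi*exp(-2*Abs(k))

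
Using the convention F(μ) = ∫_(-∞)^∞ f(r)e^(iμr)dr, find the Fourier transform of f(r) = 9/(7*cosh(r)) 9*pi/(7*cosh(pi*μ/2))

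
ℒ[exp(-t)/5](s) 1/(5 * (s + 1))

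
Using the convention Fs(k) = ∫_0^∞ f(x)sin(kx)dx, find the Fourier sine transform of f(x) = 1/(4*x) pi/8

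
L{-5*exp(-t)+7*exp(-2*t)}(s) 7/(s+2) - 5/(s+1)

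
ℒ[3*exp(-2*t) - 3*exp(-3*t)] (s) 3/(s + 2) - 3/(s + 3)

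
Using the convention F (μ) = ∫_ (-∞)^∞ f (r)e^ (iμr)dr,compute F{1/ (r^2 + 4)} pi*exp (-2*Abs (μ))/2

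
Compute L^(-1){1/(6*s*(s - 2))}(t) exp(t)*sinh(t)/6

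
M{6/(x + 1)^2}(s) -6 * pi * (s - 1)/sin(pi * s)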